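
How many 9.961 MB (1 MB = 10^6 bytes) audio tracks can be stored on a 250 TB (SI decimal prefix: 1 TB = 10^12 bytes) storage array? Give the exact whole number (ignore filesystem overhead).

Capacity: 250 TB = 250,000,000,000,000 bytes
Per item: 9.961 MB = 9,961,000 bytes
⌊250,000,000,000,000 / 9,961,000⌋ = 25,097,881

25,097,881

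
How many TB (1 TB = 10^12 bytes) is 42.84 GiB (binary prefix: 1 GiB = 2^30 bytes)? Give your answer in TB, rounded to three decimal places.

0.046 TB

42.84 GiB = 42.84 × 2^30 bytes = 45,999,099,740.16 bytes
1 TB = 1,000,000,000,000 bytes
45,999,099,740.16 / 1,000,000,000,000 = 0.046 TB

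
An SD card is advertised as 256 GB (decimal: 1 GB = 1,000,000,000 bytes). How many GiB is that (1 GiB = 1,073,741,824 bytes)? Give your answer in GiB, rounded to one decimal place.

238.4 GiB

256 GB = 256 × 10^9 bytes = 256,000,000,000 bytes
1 GiB = 1,073,741,824 bytes
256,000,000,000 / 1,073,741,824 = 238.4 GiB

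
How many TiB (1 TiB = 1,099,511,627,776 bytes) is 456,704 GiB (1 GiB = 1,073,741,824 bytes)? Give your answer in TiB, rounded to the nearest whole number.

456,704 GiB = 456,704 × 2^30 bytes = 490,382,185,988,096 bytes
1 TiB = 1,099,511,627,776 bytes
490,382,185,988,096 / 1,099,511,627,776 = 446 TiB

446 TiB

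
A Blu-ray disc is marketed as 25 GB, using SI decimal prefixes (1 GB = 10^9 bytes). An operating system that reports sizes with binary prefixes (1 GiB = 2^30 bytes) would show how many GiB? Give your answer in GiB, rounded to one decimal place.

23.3 GiB

25 GB = 25 × 10^9 bytes = 25,000,000,000 bytes
1 GiB = 1,073,741,824 bytes
25,000,000,000 / 1,073,741,824 = 23.3 GiB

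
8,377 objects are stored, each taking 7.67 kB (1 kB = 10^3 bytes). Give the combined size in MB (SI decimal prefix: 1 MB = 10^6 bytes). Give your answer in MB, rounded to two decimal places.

Total = 8,377 × 7.67 kB = 64251.59 kB
= 64251.59 × 1,000 bytes = 64,251,590 bytes
1 MB = 1,000,000 bytes
64,251,590 / 1,000,000 = 64.25 MB

64.25 MB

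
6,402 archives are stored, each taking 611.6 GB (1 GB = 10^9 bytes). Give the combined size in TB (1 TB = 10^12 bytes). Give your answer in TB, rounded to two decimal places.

3,915.46 TB

Total = 6,402 × 611.6 GB = 3915463.2 GB
= 3915463.2 × 1,000,000,000 bytes = 3,915,463,200,000,000 bytes
1 TB = 1,000,000,000,000 bytes
3,915,463,200,000,000 / 1,000,000,000,000 = 3,915.46 TB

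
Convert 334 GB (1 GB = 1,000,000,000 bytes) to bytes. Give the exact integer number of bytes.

334,000,000,000 bytes

334 × 1,000,000,000 = 334,000,000,000 bytes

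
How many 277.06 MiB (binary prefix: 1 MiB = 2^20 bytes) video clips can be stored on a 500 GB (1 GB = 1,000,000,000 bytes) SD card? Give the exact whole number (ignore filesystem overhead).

Capacity: 500 GB = 500,000,000,000 bytes
Per item: 277.06 MiB = 290,518,466.56 bytes
⌊500,000,000,000 / 290,518,466.56⌋ = 1,721

1,721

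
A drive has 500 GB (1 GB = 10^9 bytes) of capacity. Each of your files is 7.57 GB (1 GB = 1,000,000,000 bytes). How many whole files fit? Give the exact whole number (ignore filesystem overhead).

66

Capacity: 500 GB = 500,000,000,000 bytes
Per item: 7.57 GB = 7,570,000,000 bytes
⌊500,000,000,000 / 7,570,000,000⌋ = 66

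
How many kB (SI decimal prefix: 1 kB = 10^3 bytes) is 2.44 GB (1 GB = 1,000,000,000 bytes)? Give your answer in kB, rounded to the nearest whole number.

2,440,000 kB

2.44 GB × 1,000,000,000 bytes/GB = 2,440,000,000 bytes
1 kB = 10^3 bytes = 1,000 bytes
2,440,000,000 / 1,000 = 2,440,000 kB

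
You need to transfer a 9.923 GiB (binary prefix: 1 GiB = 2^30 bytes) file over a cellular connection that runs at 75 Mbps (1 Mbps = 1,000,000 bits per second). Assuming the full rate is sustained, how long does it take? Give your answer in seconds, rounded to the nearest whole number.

1,137 seconds

9.923 GiB = 10,654,740,119.552 bytes = 85,237,920,956.416 bits
75 Mbps = 75,000,000 bits/s
time = 85,237,920,956.416 / 75,000,000 = 1,137 s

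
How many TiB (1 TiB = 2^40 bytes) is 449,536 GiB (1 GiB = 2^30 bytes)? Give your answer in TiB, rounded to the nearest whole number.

439 TiB

449,536 GiB = 449,536 × 2^30 bytes = 482,685,604,593,664 bytes
1 TiB = 1,099,511,627,776 bytes
482,685,604,593,664 / 1,099,511,627,776 = 439 TiB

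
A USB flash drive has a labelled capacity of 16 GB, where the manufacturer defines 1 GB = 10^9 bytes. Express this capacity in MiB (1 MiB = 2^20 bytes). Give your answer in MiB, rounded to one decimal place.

16 GB × 1,000,000,000 bytes/GB = 16,000,000,000 bytes
1 MiB = 2^20 bytes = 1,048,576 bytes
16,000,000,000 / 1,048,576 = 15,258.8 MiB

15,258.8 MiB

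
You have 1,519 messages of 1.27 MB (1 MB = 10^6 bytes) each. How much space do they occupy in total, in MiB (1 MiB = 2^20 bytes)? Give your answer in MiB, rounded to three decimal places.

Total = 1,519 × 1.27 MB = 1929.13 MB
= 1929.13 × 1,000,000 bytes = 1,929,130,000 bytes
1 MiB = 1,048,576 bytes
1,929,130,000 / 1,048,576 = 1,839.762 MiB

1,839.762 MiB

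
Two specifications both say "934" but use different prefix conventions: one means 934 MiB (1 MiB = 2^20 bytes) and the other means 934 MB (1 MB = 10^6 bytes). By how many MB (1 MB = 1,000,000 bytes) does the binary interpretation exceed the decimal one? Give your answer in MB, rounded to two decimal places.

934 MiB = 934 × 1,048,576 = 979,369,984 bytes
934 MB = 934 × 1,000,000 = 934,000,000 bytes
difference = 45,369,984 bytes
45,369,984 / 1,000,000 = 45.37 MB

45.37 MB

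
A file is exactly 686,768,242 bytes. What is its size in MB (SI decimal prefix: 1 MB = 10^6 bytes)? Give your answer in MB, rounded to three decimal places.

686,768,242 bytes given.
1 MB = 1,000,000 bytes
686,768,242 / 1,000,000 = 686.768 MB

686.768 MB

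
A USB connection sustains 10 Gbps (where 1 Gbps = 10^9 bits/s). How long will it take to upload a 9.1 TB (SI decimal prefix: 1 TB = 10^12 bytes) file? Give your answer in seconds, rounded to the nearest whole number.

7,280 seconds

9.1 TB = 9,100,000,000,000 bytes = 72,800,000,000,000 bits
10 Gbps = 10,000,000,000 bits/s
time = 72,800,000,000,000 / 10,000,000,000 = 7,280 s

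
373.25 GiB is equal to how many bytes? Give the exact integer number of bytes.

373.25 × 1,073,741,824 = 400,774,135,808 bytes  (1 GiB = 2^30 bytes)

400,774,135,808 bytes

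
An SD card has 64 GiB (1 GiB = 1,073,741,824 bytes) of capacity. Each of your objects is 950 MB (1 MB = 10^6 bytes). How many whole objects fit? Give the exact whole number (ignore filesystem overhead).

Capacity: 64 GiB = 68,719,476,736 bytes
Per item: 950 MB = 950,000,000 bytes
⌊68,719,476,736 / 950,000,000⌋ = 72

72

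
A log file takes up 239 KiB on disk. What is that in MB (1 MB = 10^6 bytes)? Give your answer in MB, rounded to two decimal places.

0.24 MB

239 KiB × 1,024 bytes/KiB = 244,736 bytes
1 MB = 1,000,000 bytes
244,736 / 1,000,000 = 0.24 MB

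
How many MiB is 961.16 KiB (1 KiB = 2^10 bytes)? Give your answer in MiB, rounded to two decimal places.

961.16 KiB = 961.16 × 2^10 bytes = 984,227.84 bytes
1 MiB = 1,048,576 bytes
984,227.84 / 1,048,576 = 0.94 MiB

0.94 MiB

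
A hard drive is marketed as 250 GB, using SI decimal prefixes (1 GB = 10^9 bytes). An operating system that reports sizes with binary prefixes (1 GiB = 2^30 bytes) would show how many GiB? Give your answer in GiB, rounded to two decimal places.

250 GB × 1,000,000,000 bytes/GB = 250,000,000,000 bytes
1 GiB = 1,073,741,824 bytes
250,000,000,000 / 1,073,741,824 = 232.83 GiB

232.83 GiB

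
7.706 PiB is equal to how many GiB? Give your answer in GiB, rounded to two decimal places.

8,080,326.66 GiB

7.706 PiB = 7.706 × 2^50 bytes = 8,676,184,682,129,260.544 bytes
1 GiB = 2^30 bytes = 1,073,741,824 bytes
8,676,184,682,129,260.544 / 1,073,741,824 = 8,080,326.66 GiB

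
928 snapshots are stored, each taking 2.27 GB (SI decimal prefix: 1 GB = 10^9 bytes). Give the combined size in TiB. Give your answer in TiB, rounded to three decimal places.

Total = 928 × 2.27 GB = 2106.56 GB
= 2106.56 × 1,000,000,000 bytes = 2,106,560,000,000 bytes
1 TiB = 1,099,511,627,776 bytes
2,106,560,000,000 / 1,099,511,627,776 = 1.916 TiB

1.916 TiB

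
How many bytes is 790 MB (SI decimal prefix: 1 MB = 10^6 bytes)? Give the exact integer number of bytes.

790,000,000 bytes

790 × 1,000,000 = 790,000,000 bytes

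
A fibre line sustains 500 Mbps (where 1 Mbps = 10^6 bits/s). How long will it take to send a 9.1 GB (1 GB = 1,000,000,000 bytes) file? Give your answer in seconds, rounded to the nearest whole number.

146 seconds

9.1 GB = 9,100,000,000 bytes = 72,800,000,000 bits
500 Mbps = 500,000,000 bits/s
time = 72,800,000,000 / 500,000,000 = 146 s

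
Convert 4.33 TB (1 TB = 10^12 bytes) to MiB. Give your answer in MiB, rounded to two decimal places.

4.33 TB = 4.33 × 10^12 bytes = 4,330,000,000,000 bytes
1 MiB = 1,048,576 bytes
4,330,000,000,000 / 1,048,576 = 4,129,409.79 MiB

4,129,409.79 MiB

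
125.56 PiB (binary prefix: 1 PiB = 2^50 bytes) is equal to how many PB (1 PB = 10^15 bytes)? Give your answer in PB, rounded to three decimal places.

141.368 PB

125.56 PiB = 125.56 × 2^50 bytes = 141,367,992,303,159,869.44 bytes
1 PB = 10^15 bytes = 1,000,000,000,000,000 bytes
141,367,992,303,159,869.44 / 1,000,000,000,000,000 = 141.368 PB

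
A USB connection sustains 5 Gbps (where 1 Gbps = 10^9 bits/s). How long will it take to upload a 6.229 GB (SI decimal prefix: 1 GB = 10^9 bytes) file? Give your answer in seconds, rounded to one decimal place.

6.229 GB = 6,229,000,000 bytes = 49,832,000,000 bits
5 Gbps = 5,000,000,000 bits/s
time = 49,832,000,000 / 5,000,000,000 = 10.0 s

10.0 seconds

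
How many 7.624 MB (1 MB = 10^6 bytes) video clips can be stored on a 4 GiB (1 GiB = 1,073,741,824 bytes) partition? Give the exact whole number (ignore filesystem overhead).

Capacity: 4 GiB = 4,294,967,296 bytes
Per item: 7.624 MB = 7,624,000 bytes
⌊4,294,967,296 / 7,624,000⌋ = 563

563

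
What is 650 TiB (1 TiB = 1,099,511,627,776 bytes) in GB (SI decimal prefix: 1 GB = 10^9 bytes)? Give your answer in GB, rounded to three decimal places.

714,682.558 GB

650 TiB = 650 × 2^40 bytes = 714,682,558,054,400 bytes
1 GB = 1,000,000,000 bytes
714,682,558,054,400 / 1,000,000,000 = 714,682.558 GB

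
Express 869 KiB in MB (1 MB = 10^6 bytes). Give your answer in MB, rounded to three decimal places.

869 KiB × 1,024 bytes/KiB = 889,856 bytes
1 MB = 10^6 bytes = 1,000,000 bytes
889,856 / 1,000,000 = 0.890 MB

0.890 MB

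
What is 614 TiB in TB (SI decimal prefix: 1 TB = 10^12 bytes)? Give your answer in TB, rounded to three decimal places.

614 TiB × 1,099,511,627,776 bytes/TiB = 675,100,139,454,464 bytes
1 TB = 1,000,000,000,000 bytes
675,100,139,454,464 / 1,000,000,000,000 = 675.100 TB

675.100 TB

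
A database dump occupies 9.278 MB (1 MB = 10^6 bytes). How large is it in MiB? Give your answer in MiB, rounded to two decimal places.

8.85 MiB

9.278 MB × 1,000,000 bytes/MB = 9,278,000 bytes
1 MiB = 1,048,576 bytes
9,278,000 / 1,048,576 = 8.85 MiB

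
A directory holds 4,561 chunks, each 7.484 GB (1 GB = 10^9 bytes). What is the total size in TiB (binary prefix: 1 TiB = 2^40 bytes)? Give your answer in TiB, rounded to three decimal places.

Total = 4,561 × 7.484 GB = 34134.524 GB
= 34134.524 × 1,000,000,000 bytes = 34,134,524,000,000 bytes
1 TiB = 1,099,511,627,776 bytes
34,134,524,000,000 / 1,099,511,627,776 = 31.045 TiB

31.045 TiB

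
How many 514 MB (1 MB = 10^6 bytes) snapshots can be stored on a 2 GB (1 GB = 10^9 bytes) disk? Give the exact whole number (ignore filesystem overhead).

Capacity: 2 GB = 2,000,000,000 bytes
Per item: 514 MB = 514,000,000 bytes
⌊2,000,000,000 / 514,000,000⌋ = 3

3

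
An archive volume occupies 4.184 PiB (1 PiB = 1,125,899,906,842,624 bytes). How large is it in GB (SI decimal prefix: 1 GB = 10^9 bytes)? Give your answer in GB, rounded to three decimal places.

4.184 PiB = 4.184 × 2^50 bytes = 4,710,765,210,229,538.816 bytes
1 GB = 1,000,000,000 bytes
4,710,765,210,229,538.816 / 1,000,000,000 = 4,710,765.210 GB

4,710,765.210 GB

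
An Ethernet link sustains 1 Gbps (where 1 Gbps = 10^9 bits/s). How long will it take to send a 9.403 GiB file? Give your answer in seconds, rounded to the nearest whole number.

81 seconds

9.403 GiB = 10,096,394,371.072 bytes = 80,771,154,968.576 bits
1 Gbps = 1,000,000,000 bits/s
time = 80,771,154,968.576 / 1,000,000,000 = 81 s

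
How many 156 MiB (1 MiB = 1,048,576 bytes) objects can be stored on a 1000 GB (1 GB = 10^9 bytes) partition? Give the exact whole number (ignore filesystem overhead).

6,113

Capacity: 1000 GB = 1,000,000,000,000 bytes
Per item: 156 MiB = 163,577,856 bytes
⌊1,000,000,000,000 / 163,577,856⌋ = 6,113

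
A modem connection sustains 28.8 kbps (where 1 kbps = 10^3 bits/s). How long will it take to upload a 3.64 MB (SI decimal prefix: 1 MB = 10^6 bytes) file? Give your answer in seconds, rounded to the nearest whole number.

3.64 MB = 3,640,000 bytes = 29,120,000 bits
28.8 kbps = 28,800 bits/s
time = 29,120,000 / 28,800 = 1,011 s

1,011 seconds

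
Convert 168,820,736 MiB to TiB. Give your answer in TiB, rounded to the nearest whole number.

168,820,736 MiB × 1,048,576 bytes/MiB = 177,021,372,071,936 bytes
1 TiB = 1,099,511,627,776 bytes
177,021,372,071,936 / 1,099,511,627,776 = 161 TiB

161 TiB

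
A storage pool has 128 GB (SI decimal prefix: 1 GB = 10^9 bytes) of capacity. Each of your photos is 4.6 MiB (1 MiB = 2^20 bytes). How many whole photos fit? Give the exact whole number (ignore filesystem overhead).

Capacity: 128 GB = 128,000,000,000 bytes
Per item: 4.6 MiB = 4,823,449.6 bytes
⌊128,000,000,000 / 4,823,449.6⌋ = 26,537

26,537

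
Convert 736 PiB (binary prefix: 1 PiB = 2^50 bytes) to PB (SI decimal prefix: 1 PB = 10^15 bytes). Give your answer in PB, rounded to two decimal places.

828.66 PB

736 PiB = 736 × 2^50 bytes = 828,662,331,436,171,264 bytes
1 PB = 10^15 bytes = 1,000,000,000,000,000 bytes
828,662,331,436,171,264 / 1,000,000,000,000,000 = 828.66 PB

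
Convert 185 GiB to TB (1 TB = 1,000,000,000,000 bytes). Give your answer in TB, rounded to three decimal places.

185 GiB = 185 × 2^30 bytes = 198,642,237,440 bytes
1 TB = 10^12 bytes = 1,000,000,000,000 bytes
198,642,237,440 / 1,000,000,000,000 = 0.199 TB

0.199 TB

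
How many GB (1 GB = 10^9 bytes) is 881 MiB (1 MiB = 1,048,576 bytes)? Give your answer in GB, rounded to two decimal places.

0.92 GB

881 MiB = 881 × 2^20 bytes = 923,795,456 bytes
1 GB = 1,000,000,000 bytes
923,795,456 / 1,000,000,000 = 0.92 GB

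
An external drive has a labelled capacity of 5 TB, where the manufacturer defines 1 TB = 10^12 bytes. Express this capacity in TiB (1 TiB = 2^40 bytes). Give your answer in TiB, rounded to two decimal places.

4.55 TiB

5 TB × 1,000,000,000,000 bytes/TB = 5,000,000,000,000 bytes
1 TiB = 2^40 bytes = 1,099,511,627,776 bytes
5,000,000,000,000 / 1,099,511,627,776 = 4.55 TiB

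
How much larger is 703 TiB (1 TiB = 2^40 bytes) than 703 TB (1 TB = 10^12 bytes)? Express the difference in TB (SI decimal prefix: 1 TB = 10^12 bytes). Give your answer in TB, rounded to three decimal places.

703 TiB = 703 × 1,099,511,627,776 = 772,956,674,326,528 bytes
703 TB = 703 × 1,000,000,000,000 = 703,000,000,000,000 bytes
difference = 69,956,674,326,528 bytes
69,956,674,326,528 / 1,000,000,000,000 = 69.957 TB

69.957 TB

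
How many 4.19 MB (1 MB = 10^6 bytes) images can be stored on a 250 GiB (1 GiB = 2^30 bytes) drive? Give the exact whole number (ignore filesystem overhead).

64,065

Capacity: 250 GiB = 268,435,456,000 bytes
Per item: 4.19 MB = 4,190,000 bytes
⌊268,435,456,000 / 4,190,000⌋ = 64,065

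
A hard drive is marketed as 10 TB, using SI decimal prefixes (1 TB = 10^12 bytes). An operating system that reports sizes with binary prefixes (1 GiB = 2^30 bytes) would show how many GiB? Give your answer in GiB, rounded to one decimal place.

9,313.2 GiB

10 TB × 1,000,000,000,000 bytes/TB = 10,000,000,000,000 bytes
1 GiB = 1,073,741,824 bytes
10,000,000,000,000 / 1,073,741,824 = 9,313.2 GiB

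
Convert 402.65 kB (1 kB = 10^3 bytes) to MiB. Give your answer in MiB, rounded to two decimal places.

402.65 kB × 1,000 bytes/kB = 402,650 bytes
1 MiB = 2^20 bytes = 1,048,576 bytes
402,650 / 1,048,576 = 0.38 MiB

0.38 MiB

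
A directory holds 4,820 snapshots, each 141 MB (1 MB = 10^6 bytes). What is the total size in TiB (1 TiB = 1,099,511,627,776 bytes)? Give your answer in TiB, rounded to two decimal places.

0.62 TiB

Total = 4,820 × 141 MB = 679,620 MB
= 679,620 × 1,000,000 bytes = 679,620,000,000 bytes
1 TiB = 1,099,511,627,776 bytes
679,620,000,000 / 1,099,511,627,776 = 0.62 TiB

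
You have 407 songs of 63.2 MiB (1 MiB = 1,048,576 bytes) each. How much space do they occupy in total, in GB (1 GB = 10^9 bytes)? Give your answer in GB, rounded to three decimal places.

26.972 GB

Total = 407 × 63.2 MiB = 25722.4 MiB
= 25722.4 × 1,048,576 bytes = 26,971,891,302.4 bytes
1 GB = 1,000,000,000 bytes
26,971,891,302.4 / 1,000,000,000 = 26.972 GB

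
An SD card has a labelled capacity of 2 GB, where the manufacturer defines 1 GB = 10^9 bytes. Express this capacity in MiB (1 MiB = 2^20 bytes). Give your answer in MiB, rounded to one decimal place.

1,907.3 MiB

2 GB × 1,000,000,000 bytes/GB = 2,000,000,000 bytes
1 MiB = 2^20 bytes = 1,048,576 bytes
2,000,000,000 / 1,048,576 = 1,907.3 MiB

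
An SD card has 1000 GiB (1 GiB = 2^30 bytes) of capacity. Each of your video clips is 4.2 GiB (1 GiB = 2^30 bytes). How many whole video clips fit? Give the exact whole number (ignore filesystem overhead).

Capacity: 1000 GiB = 1,073,741,824,000 bytes
Per item: 4.2 GiB = 4,509,715,660.8 bytes
⌊1,073,741,824,000 / 4,509,715,660.8⌋ = 238

238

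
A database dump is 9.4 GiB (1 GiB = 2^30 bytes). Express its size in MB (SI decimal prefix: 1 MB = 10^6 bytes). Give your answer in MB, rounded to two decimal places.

10,093.17 MB

9.4 GiB × 1,073,741,824 bytes/GiB = 10,093,173,145.6 bytes
1 MB = 10^6 bytes = 1,000,000 bytes
10,093,173,145.6 / 1,000,000 = 10,093.17 MB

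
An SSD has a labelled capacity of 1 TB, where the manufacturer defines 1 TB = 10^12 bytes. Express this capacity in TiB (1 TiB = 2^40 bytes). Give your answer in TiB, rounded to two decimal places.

1 TB = 1 × 10^12 bytes = 1,000,000,000,000 bytes
1 TiB = 1,099,511,627,776 bytes
1,000,000,000,000 / 1,099,511,627,776 = 0.91 TiB

0.91 TiB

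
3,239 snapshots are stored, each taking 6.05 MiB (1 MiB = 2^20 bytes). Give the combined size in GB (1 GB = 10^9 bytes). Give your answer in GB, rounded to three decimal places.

Total = 3,239 × 6.05 MiB = 19595.95 MiB
= 19595.95 × 1,048,576 bytes = 20,547,842,867.2 bytes
1 GB = 1,000,000,000 bytes
20,547,842,867.2 / 1,000,000,000 = 20.548 GB

20.548 GB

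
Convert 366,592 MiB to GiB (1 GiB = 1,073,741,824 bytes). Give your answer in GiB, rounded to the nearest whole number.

358 GiB

366,592 MiB = 366,592 × 2^20 bytes = 384,399,572,992 bytes
1 GiB = 2^30 bytes = 1,073,741,824 bytes
384,399,572,992 / 1,073,741,824 = 358 GiB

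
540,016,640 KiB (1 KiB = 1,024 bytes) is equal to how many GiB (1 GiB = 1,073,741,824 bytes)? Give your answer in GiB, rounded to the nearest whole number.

515 GiB

540,016,640 KiB = 540,016,640 × 2^10 bytes = 552,977,039,360 bytes
1 GiB = 2^30 bytes = 1,073,741,824 bytes
552,977,039,360 / 1,073,741,824 = 515 GiB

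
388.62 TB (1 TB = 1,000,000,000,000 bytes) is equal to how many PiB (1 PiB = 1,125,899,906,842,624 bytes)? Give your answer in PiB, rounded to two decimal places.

388.62 TB = 388.62 × 10^12 bytes = 388,620,000,000,000 bytes
1 PiB = 2^50 bytes = 1,125,899,906,842,624 bytes
388,620,000,000,000 / 1,125,899,906,842,624 = 0.35 PiB

0.35 PiB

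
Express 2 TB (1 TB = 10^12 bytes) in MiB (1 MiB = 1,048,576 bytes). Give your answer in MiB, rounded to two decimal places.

1,907,348.63 MiB

2 TB = 2 × 10^12 bytes = 2,000,000,000,000 bytes
1 MiB = 2^20 bytes = 1,048,576 bytes
2,000,000,000,000 / 1,048,576 = 1,907,348.63 MiB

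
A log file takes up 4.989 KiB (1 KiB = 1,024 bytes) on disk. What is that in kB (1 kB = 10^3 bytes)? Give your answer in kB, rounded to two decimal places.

4.989 KiB = 4.989 × 2^10 bytes = 5,108.736 bytes
1 kB = 1,000 bytes
5,108.736 / 1,000 = 5.11 kB

5.11 kB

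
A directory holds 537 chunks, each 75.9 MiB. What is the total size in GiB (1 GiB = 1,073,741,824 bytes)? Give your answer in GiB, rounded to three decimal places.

39.803 GiB

Total = 537 × 75.9 MiB = 40758.3 MiB
= 40758.3 × 1,048,576 bytes = 42,738,175,180.8 bytes
1 GiB = 1,073,741,824 bytes
42,738,175,180.8 / 1,073,741,824 = 39.803 GiB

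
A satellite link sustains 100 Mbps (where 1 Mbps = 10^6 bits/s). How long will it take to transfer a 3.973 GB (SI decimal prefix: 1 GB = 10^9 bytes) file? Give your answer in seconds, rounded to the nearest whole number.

318 seconds

3.973 GB = 3,973,000,000 bytes = 31,784,000,000 bits
100 Mbps = 100,000,000 bits/s
time = 31,784,000,000 / 100,000,000 = 318 s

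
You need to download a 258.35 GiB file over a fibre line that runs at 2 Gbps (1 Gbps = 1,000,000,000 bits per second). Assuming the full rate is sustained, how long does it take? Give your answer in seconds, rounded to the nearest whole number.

1,110 seconds

258.35 GiB = 277,401,200,230.4 bytes = 2,219,209,601,843.2 bits
2 Gbps = 2,000,000,000 bits/s
time = 2,219,209,601,843.2 / 2,000,000,000 = 1,110 s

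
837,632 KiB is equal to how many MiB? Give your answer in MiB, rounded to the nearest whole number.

818 MiB

837,632 KiB × 1,024 bytes/KiB = 857,735,168 bytes
1 MiB = 1,048,576 bytes
857,735,168 / 1,048,576 = 818 MiB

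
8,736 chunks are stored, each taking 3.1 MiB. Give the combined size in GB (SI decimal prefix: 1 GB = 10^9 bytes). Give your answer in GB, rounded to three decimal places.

28.397 GB

Total = 8,736 × 3.1 MiB = 27081.6 MiB
= 27081.6 × 1,048,576 bytes = 28,397,115,801.6 bytes
1 GB = 1,000,000,000 bytes
28,397,115,801.6 / 1,000,000,000 = 28.397 GB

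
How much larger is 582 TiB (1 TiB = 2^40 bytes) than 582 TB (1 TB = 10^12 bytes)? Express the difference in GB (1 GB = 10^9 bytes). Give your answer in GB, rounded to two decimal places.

57,915.77 GB

582 TiB = 582 × 1,099,511,627,776 = 639,915,767,365,632 bytes
582 TB = 582 × 1,000,000,000,000 = 582,000,000,000,000 bytes
difference = 57,915,767,365,632 bytes
57,915,767,365,632 / 1,000,000,000 = 57,915.77 GB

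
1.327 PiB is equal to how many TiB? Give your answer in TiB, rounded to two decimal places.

1,358.85 TiB

1.327 PiB = 1.327 × 2^50 bytes = 1,494,069,176,380,162.048 bytes
1 TiB = 1,099,511,627,776 bytes
1,494,069,176,380,162.048 / 1,099,511,627,776 = 1,358.85 TiB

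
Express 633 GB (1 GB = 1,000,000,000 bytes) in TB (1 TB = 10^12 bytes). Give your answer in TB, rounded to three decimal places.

0.633 TB

633 GB × 1,000,000,000 bytes/GB = 633,000,000,000 bytes
1 TB = 1,000,000,000,000 bytes
633,000,000,000 / 1,000,000,000,000 = 0.633 TB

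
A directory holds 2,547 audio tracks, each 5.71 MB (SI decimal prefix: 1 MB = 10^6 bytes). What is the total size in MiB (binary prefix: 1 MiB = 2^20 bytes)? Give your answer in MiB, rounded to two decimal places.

13,869.64 MiB

Total = 2,547 × 5.71 MB = 14543.37 MB
= 14543.37 × 1,000,000 bytes = 14,543,370,000 bytes
1 MiB = 1,048,576 bytes
14,543,370,000 / 1,048,576 = 13,869.64 MiB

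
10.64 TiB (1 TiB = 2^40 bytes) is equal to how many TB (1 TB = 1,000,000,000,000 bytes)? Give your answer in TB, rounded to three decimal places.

11.699 TB

10.64 TiB = 10.64 × 2^40 bytes = 11,698,803,719,536.64 bytes
1 TB = 10^12 bytes = 1,000,000,000,000 bytes
11,698,803,719,536.64 / 1,000,000,000,000 = 11.699 TB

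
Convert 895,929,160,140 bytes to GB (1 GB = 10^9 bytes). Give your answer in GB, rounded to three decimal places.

895,929,160,140 bytes given.
1 GB = 10^9 bytes = 1,000,000,000 bytes
895,929,160,140 / 1,000,000,000 = 895.929 GB

895.929 GB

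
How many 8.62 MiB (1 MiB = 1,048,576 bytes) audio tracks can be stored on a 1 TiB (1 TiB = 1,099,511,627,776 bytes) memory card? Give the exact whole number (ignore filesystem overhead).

121,644

Capacity: 1 TiB = 1,099,511,627,776 bytes
Per item: 8.62 MiB = 9,038,725.12 bytes
⌊1,099,511,627,776 / 9,038,725.12⌋ = 121,644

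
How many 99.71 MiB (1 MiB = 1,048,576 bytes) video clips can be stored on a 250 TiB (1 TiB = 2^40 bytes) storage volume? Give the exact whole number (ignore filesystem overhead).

Capacity: 250 TiB = 274,877,906,944,000 bytes
Per item: 99.71 MiB = 104,553,512.96 bytes
⌊274,877,906,944,000 / 104,553,512.96⌋ = 2,629,064

2,629,064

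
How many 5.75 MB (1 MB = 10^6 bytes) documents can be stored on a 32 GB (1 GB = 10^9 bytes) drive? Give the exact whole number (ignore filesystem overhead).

Capacity: 32 GB = 32,000,000,000 bytes
Per item: 5.75 MB = 5,750,000 bytes
⌊32,000,000,000 / 5,750,000⌋ = 5,565

5,565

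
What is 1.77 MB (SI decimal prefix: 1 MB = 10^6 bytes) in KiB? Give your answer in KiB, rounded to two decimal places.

1,728.52 KiB

1.77 MB = 1.77 × 10^6 bytes = 1,770,000 bytes
1 KiB = 2^10 bytes = 1,024 bytes
1,770,000 / 1,024 = 1,728.52 KiB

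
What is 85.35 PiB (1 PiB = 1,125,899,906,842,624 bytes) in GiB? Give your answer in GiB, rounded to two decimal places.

85.35 PiB = 85.35 × 2^50 bytes = 96,095,557,049,017,958.4 bytes
1 GiB = 1,073,741,824 bytes
96,095,557,049,017,958.4 / 1,073,741,824 = 89,495,961.60 GiB

89,495,961.60 GiB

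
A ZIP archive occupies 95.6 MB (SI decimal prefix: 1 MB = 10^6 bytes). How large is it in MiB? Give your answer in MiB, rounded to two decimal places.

91.17 MiB

95.6 MB × 1,000,000 bytes/MB = 95,600,000 bytes
1 MiB = 2^20 bytes = 1,048,576 bytes
95,600,000 / 1,048,576 = 91.17 MiB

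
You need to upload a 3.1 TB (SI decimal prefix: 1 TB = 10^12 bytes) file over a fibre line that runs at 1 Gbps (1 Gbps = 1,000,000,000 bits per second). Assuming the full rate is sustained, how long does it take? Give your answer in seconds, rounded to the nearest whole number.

3.1 TB = 3,100,000,000,000 bytes = 24,800,000,000,000 bits
1 Gbps = 1,000,000,000 bits/s
time = 24,800,000,000,000 / 1,000,000,000 = 24,800 s

24,800 seconds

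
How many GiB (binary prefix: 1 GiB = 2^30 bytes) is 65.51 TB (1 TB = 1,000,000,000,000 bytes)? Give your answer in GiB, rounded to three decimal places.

61,010.942 GiB

65.51 TB × 1,000,000,000,000 bytes/TB = 65,510,000,000,000 bytes
1 GiB = 1,073,741,824 bytes
65,510,000,000,000 / 1,073,741,824 = 61,010.942 GiB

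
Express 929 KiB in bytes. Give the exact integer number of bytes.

929 × 1,024 = 951,296 bytes

951,296 bytes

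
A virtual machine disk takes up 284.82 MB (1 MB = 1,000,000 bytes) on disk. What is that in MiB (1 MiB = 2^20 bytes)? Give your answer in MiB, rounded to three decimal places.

284.82 MB = 284.82 × 10^6 bytes = 284,820,000 bytes
1 MiB = 1,048,576 bytes
284,820,000 / 1,048,576 = 271.626 MiB

271.626 MiB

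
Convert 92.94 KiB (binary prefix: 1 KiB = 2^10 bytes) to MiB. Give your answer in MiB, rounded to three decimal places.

92.94 KiB = 92.94 × 2^10 bytes = 95,170.56 bytes
1 MiB = 1,048,576 bytes
95,170.56 / 1,048,576 = 0.091 MiB

0.091 MiB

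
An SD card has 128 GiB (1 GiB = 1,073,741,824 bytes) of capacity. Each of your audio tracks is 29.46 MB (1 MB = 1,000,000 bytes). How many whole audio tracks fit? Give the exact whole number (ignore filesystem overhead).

4,665

Capacity: 128 GiB = 137,438,953,472 bytes
Per item: 29.46 MB = 29,460,000 bytes
⌊137,438,953,472 / 29,460,000⌋ = 4,665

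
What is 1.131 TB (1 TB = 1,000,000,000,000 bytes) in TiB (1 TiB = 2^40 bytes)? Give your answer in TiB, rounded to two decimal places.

1.03 TiB

1.131 TB × 1,000,000,000,000 bytes/TB = 1,131,000,000,000 bytes
1 TiB = 2^40 bytes = 1,099,511,627,776 bytes
1,131,000,000,000 / 1,099,511,627,776 = 1.03 TiB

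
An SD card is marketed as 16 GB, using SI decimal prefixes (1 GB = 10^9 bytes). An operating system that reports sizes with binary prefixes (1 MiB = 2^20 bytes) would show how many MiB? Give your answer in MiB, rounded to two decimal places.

16 GB × 1,000,000,000 bytes/GB = 16,000,000,000 bytes
1 MiB = 2^20 bytes = 1,048,576 bytes
16,000,000,000 / 1,048,576 = 15,258.79 MiB

15,258.79 MiB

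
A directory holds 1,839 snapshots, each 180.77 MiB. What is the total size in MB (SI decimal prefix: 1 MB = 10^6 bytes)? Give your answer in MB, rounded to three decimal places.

348,584.443 MB

Total = 1,839 × 180.77 MiB = 332436.03 MiB
= 332436.03 × 1,048,576 bytes = 348,584,442,593.28 bytes
1 MB = 1,000,000 bytes
348,584,442,593.28 / 1,000,000 = 348,584.443 MB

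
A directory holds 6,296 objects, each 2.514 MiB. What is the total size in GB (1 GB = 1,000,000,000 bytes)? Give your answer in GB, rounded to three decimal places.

Total = 6,296 × 2.514 MiB = 15828.144 MiB
= 15828.144 × 1,048,576 bytes = 16,597,011,922.944 bytes
1 GB = 1,000,000,000 bytes
16,597,011,922.944 / 1,000,000,000 = 16.597 GB

16.597 GB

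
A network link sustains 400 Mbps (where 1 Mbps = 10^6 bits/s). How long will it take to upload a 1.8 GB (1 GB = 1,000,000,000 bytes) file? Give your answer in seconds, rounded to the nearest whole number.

36 seconds

1.8 GB = 1,800,000,000 bytes = 14,400,000,000 bits
400 Mbps = 400,000,000 bits/s
time = 14,400,000,000 / 400,000,000 = 36 s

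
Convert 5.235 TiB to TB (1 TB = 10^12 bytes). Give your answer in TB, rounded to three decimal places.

5.235 TiB = 5.235 × 2^40 bytes = 5,755,943,371,407.36 bytes
1 TB = 1,000,000,000,000 bytes
5,755,943,371,407.36 / 1,000,000,000,000 = 5.756 TB

5.756 TB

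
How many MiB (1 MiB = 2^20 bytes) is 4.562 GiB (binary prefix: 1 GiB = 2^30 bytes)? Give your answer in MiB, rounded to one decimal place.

4.562 GiB × 1,073,741,824 bytes/GiB = 4,898,410,201.088 bytes
1 MiB = 1,048,576 bytes
4,898,410,201.088 / 1,048,576 = 4,671.5 MiB

4,671.5 MiB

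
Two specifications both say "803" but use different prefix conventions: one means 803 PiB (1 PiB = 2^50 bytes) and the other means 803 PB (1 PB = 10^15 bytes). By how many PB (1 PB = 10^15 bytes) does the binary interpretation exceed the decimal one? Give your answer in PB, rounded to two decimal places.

803 PiB = 803 × 1,125,899,906,842,624 = 904,097,625,194,627,072 bytes
803 PB = 803 × 1,000,000,000,000,000 = 803,000,000,000,000,000 bytes
difference = 101,097,625,194,627,072 bytes
101,097,625,194,627,072 / 1,000,000,000,000,000 = 101.10 PB

101.10 PB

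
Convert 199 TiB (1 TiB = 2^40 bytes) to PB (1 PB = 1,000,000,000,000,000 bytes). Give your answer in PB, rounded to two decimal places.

0.22 PB

199 TiB = 199 × 2^40 bytes = 218,802,813,927,424 bytes
1 PB = 1,000,000,000,000,000 bytes
218,802,813,927,424 / 1,000,000,000,000,000 = 0.22 PB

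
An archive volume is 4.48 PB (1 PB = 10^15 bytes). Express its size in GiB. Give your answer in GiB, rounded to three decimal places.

4,172,325.134 GiB

4.48 PB = 4.48 × 10^15 bytes = 4,480,000,000,000,000 bytes
1 GiB = 1,073,741,824 bytes
4,480,000,000,000,000 / 1,073,741,824 = 4,172,325.134 GiB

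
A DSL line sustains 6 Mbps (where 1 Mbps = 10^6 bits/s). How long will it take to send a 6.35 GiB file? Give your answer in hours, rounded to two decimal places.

2.53 hours

6.35 GiB = 6,818,260,582.4 bytes = 54,546,084,659.2 bits
6 Mbps = 6,000,000 bits/s
time = 54,546,084,659.2 / 6,000,000 = 9,091.0141 s
9,091.0141 s / 3600 = 2.53 hours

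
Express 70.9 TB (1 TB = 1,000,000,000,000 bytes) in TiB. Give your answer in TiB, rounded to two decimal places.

70.9 TB = 70.9 × 10^12 bytes = 70,900,000,000,000 bytes
1 TiB = 2^40 bytes = 1,099,511,627,776 bytes
70,900,000,000,000 / 1,099,511,627,776 = 64.48 TiB

64.48 TiB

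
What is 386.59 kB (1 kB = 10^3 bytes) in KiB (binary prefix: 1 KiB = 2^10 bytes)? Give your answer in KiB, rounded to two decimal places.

386.59 kB = 386.59 × 10^3 bytes = 386,590 bytes
1 KiB = 2^10 bytes = 1,024 bytes
386,590 / 1,024 = 377.53 KiB

377.53 KiB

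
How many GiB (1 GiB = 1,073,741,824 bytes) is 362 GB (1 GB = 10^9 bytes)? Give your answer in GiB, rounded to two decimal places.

362 GB × 1,000,000,000 bytes/GB = 362,000,000,000 bytes
1 GiB = 1,073,741,824 bytes
362,000,000,000 / 1,073,741,824 = 337.14 GiB

337.14 GiB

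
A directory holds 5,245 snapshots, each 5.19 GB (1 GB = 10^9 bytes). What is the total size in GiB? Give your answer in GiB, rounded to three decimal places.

25,352.044 GiB

Total = 5,245 × 5.19 GB = 27221.55 GB
= 27221.55 × 1,000,000,000 bytes = 27,221,550,000,000 bytes
1 GiB = 1,073,741,824 bytes
27,221,550,000,000 / 1,073,741,824 = 25,352.044 GiB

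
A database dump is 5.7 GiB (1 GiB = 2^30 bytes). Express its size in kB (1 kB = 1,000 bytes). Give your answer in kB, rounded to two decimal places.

6,120,328.40 kB

5.7 GiB × 1,073,741,824 bytes/GiB = 6,120,328,396.8 bytes
1 kB = 10^3 bytes = 1,000 bytes
6,120,328,396.8 / 1,000 = 6,120,328.40 kB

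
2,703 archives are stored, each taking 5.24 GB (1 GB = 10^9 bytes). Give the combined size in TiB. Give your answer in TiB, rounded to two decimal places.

12.88 TiB

Total = 2,703 × 5.24 GB = 14163.72 GB
= 14163.72 × 1,000,000,000 bytes = 14,163,720,000,000 bytes
1 TiB = 1,099,511,627,776 bytes
14,163,720,000,000 / 1,099,511,627,776 = 12.88 TiB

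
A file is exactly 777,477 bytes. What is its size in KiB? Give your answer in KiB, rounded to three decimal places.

777,477 bytes given.
1 KiB = 2^10 bytes = 1,024 bytes
777,477 / 1,024 = 759.255 KiB

759.255 KiB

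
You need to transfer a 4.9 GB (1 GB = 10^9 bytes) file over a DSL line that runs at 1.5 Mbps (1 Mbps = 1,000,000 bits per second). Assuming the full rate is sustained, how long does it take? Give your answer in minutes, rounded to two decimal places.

4.9 GB = 4,900,000,000 bytes = 39,200,000,000 bits
1.5 Mbps = 1,500,000 bits/s
time = 39,200,000,000 / 1,500,000 = 26,133.333 s
26,133.333 s / 60 = 435.56 minutes

435.56 minutes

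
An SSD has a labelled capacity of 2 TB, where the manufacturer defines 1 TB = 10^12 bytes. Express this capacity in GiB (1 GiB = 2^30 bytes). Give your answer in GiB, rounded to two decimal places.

2 TB = 2 × 10^12 bytes = 2,000,000,000,000 bytes
1 GiB = 1,073,741,824 bytes
2,000,000,000,000 / 1,073,741,824 = 1,862.65 GiB

1,862.65 GiB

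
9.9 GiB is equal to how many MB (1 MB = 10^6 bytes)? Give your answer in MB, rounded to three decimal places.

10,630.044 MB

9.9 GiB = 9.9 × 2^30 bytes = 10,630,044,057.6 bytes
1 MB = 1,000,000 bytes
10,630,044,057.6 / 1,000,000 = 10,630.044 MB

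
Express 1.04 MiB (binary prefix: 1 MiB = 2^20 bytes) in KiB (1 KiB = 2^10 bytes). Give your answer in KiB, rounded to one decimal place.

1,065.0 KiB

1.04 MiB = 1.04 × 2^20 bytes = 1,090,519.04 bytes
1 KiB = 1,024 bytes
1,090,519.04 / 1,024 = 1,065.0 KiB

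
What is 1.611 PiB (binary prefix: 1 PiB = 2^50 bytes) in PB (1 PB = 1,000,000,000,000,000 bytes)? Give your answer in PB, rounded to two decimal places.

1.81 PB

1.611 PiB × 1,125,899,906,842,624 bytes/PiB = 1,813,824,749,923,467.264 bytes
1 PB = 10^15 bytes = 1,000,000,000,000,000 bytes
1,813,824,749,923,467.264 / 1,000,000,000,000,000 = 1.81 PB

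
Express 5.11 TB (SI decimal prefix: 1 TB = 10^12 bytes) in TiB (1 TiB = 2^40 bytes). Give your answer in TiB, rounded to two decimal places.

4.65 TiB

5.11 TB = 5.11 × 10^12 bytes = 5,110,000,000,000 bytes
1 TiB = 1,099,511,627,776 bytes
5,110,000,000,000 / 1,099,511,627,776 = 4.65 TiB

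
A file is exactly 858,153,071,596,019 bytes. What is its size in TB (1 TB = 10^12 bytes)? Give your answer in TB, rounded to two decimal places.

858,153,071,596,019 bytes given.
1 TB = 10^12 bytes = 1,000,000,000,000 bytes
858,153,071,596,019 / 1,000,000,000,000 = 858.15 TB

858.15 TB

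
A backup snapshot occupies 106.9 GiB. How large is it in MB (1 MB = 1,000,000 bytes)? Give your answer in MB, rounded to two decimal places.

114,783.00 MB

106.9 GiB = 106.9 × 2^30 bytes = 114,783,000,985.6 bytes
1 MB = 1,000,000 bytes
114,783,000,985.6 / 1,000,000 = 114,783.00 MB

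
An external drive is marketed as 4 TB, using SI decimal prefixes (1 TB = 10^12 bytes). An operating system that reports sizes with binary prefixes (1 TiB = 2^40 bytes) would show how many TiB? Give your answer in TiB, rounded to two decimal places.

3.64 TiB

4 TB = 4 × 10^12 bytes = 4,000,000,000,000 bytes
1 TiB = 1,099,511,627,776 bytes
4,000,000,000,000 / 1,099,511,627,776 = 3.64 TiB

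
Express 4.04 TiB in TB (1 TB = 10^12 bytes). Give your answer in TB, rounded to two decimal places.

4.44 TB

4.04 TiB × 1,099,511,627,776 bytes/TiB = 4,442,026,976,215.04 bytes
1 TB = 10^12 bytes = 1,000,000,000,000 bytes
4,442,026,976,215.04 / 1,000,000,000,000 = 4.44 TB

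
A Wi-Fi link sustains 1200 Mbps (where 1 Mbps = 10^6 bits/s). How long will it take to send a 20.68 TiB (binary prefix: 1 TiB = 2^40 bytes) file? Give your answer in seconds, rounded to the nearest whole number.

151,586 seconds

20.68 TiB = 22,737,900,462,407.68 bytes = 181,903,203,699,261.44 bits
1200 Mbps = 1,200,000,000 bits/s
time = 181,903,203,699,261.44 / 1,200,000,000 = 151,586 s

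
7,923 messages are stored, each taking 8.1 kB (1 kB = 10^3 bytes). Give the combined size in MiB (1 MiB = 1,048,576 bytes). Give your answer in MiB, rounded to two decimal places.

61.20 MiB

Total = 7,923 × 8.1 kB = 64176.3 kB
= 64176.3 × 1,000 bytes = 64,176,300 bytes
1 MiB = 1,048,576 bytes
64,176,300 / 1,048,576 = 61.20 MiB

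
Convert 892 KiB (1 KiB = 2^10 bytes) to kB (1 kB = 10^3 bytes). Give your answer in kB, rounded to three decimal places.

913.408 kB

892 KiB = 892 × 2^10 bytes = 913,408 bytes
1 kB = 1,000 bytes
913,408 / 1,000 = 913.408 kB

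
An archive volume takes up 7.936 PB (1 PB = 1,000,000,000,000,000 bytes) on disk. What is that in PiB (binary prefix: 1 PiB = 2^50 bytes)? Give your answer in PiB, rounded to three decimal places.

7.936 PB = 7.936 × 10^15 bytes = 7,936,000,000,000,000 bytes
1 PiB = 2^50 bytes = 1,125,899,906,842,624 bytes
7,936,000,000,000,000 / 1,125,899,906,842,624 = 7.049 PiB

7.049 PiB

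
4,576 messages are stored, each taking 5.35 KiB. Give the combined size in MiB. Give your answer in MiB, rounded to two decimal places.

Total = 4,576 × 5.35 KiB = 24481.6 KiB
= 24481.6 × 1,024 bytes = 25,069,158.4 bytes
1 MiB = 1,048,576 bytes
25,069,158.4 / 1,048,576 = 23.91 MiB

23.91 MiB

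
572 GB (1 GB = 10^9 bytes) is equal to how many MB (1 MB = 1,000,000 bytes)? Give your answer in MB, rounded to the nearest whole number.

572 GB × 1,000,000,000 bytes/GB = 572,000,000,000 bytes
1 MB = 1,000,000 bytes
572,000,000,000 / 1,000,000 = 572,000 MB

572,000 MB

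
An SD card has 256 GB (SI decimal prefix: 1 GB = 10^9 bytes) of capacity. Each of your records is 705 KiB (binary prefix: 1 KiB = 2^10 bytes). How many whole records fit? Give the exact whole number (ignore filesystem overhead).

354,609

Capacity: 256 GB = 256,000,000,000 bytes
Per item: 705 KiB = 721,920 bytes
⌊256,000,000,000 / 721,920⌋ = 354,609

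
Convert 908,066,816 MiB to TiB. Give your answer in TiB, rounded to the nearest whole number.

908,066,816 MiB = 908,066,816 × 2^20 bytes = 952,177,069,654,016 bytes
1 TiB = 2^40 bytes = 1,099,511,627,776 bytes
952,177,069,654,016 / 1,099,511,627,776 = 866 TiB

866 TiB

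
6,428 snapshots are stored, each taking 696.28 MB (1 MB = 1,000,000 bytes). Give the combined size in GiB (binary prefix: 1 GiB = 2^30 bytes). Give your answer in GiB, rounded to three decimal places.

Total = 6,428 × 696.28 MB = 4475687.84 MB
= 4475687.84 × 1,000,000 bytes = 4,475,687,840,000 bytes
1 GiB = 1,073,741,824 bytes
4,475,687,840,000 / 1,073,741,824 = 4,168.309 GiB

4,168.309 GiB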